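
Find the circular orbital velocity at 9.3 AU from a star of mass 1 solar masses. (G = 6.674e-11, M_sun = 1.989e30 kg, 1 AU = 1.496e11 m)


v = sqrt(GM/r) = sqrt(6.674e-11 * 1.989e+30 / 1.391e+12) = 9767.9454

9767.9454 m/s


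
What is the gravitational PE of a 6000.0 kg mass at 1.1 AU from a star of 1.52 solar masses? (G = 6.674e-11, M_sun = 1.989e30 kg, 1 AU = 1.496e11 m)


M = 1.52 * 1.989e30 kg = 3.02328e+30 kg; r = 1.1 AU * 1.496e11 m/AU = 1.6456e+11 m. U = -GM*m/r = -(6.674e-11 * 3.02328e+30 * 6000.0) / 1.6456e+11 = -7.357e+12

-7.357e+12 J


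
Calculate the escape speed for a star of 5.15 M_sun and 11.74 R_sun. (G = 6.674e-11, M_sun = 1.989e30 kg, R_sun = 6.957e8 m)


M = 5.15 * 1.989e30 kg = 1.024335e+31 kg; R = 11.74 * 6.957e8 m = 8.167518e+09 m. v_esc = sqrt(2GM/R) = sqrt(2 * 6.674e-11 * 1.024335e+31 / 8.167518e+09) = 409151.4126

409151.4126 m/s


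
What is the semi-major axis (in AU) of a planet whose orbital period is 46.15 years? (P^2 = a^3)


a = P^(2/3) = 46.15^(2/3) = 12.8661

12.8661 AU


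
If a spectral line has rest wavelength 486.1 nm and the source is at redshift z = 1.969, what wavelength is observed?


lam_obs = lam_emit * (1 + z) = 486.1 * (1 + 1.969) = 1443.2309

1443.2309 nm


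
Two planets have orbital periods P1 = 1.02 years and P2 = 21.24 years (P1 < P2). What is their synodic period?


1/P_syn = |1/P1 - 1/P2| = |1/1.02 - 1/21.24| => P_syn = 1.0715

1.0715 years


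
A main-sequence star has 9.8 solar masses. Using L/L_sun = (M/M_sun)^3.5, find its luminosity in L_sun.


L/L_sun = (M/M_sun)^3.5 = 9.8^3.5 = 2946.397

2946.397 L_sun


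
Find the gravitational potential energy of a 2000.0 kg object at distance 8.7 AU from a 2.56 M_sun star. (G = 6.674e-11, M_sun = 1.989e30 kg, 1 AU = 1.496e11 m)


M = 2.56 * 1.989e30 kg = 5.09184e+30 kg; r = 8.7 AU * 1.496e11 m/AU = 1.30152e+12 m. U = -GM*m/r = -(6.674e-11 * 5.09184e+30 * 2000.0) / 1.30152e+12 = -5.222e+11

-5.222e+11 J


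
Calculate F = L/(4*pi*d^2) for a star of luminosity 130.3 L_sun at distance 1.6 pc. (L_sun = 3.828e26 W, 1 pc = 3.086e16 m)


F = L / (4*pi*d^2) = 4.988e+28 / (4*pi*(4.938e+16)^2) = 1.628e-06

1.628e-06 W/m^2


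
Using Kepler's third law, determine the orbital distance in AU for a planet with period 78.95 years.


a = P^(2/3) = 78.95^(2/3) = 18.4035

18.4035 AU


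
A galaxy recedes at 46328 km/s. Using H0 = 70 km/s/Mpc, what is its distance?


d = v / H0 = 46328 / 70 = 661.8286

661.8286 Mpc


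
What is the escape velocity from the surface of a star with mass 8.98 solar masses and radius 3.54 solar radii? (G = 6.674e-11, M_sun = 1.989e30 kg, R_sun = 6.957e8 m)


M = 8.98 * 1.989e30 kg = 1.786122e+31 kg; R = 3.54 * 6.957e8 m = 2.462778e+09 m. v_esc = sqrt(2GM/R) = sqrt(2 * 6.674e-11 * 1.786122e+31 / 2.462778e+09) = 983900.1487

983900.1487 m/s


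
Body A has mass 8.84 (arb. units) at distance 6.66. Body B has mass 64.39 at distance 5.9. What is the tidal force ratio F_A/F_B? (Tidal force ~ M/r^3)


Ratio = (M1/r1^3) / (M2/r2^3) = (8.84/6.66^3) / (64.39/5.9^3) = 0.0954

0.0954


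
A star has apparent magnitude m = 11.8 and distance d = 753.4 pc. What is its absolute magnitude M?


M = m - 5*log10(d) + 5 = 11.8 - 5*log10(753.4) + 5 = 2.4149

2.4149


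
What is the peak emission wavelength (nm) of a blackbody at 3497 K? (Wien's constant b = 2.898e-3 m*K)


lam_max = b / T = 2.898e-3 / 3497 = 8.287e-07 m = 828.7103 nm

828.7103 nm


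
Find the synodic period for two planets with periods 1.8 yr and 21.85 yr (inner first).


1/P_syn = |1/P1 - 1/P2| = |1/1.8 - 1/21.85| => P_syn = 1.9616

1.9616 years


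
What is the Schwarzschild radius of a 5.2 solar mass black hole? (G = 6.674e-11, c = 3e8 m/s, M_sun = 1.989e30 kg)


M = 5.2 * 1.989e30 kg = 1.03428e+31 kg. rs = 2GM/c^2 = 2 * 6.674e-11 * 1.03428e+31 / (3e8)^2 = 15339.5216

15339.5216 m


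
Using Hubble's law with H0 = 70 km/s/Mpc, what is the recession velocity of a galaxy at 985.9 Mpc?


v = H0 * d = 70 * 985.9 = 69013.0

69013.0 km/s


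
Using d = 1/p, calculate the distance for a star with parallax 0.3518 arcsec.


d = 1/p = 1/0.3518 = 2.8425

2.8425 pc


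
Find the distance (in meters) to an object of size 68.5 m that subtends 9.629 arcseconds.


D = size / theta_rad, theta_rad = 9.629 * pi/(180*3600) = 4.668e-05, D = 1.467e+06

1.467e+06 m


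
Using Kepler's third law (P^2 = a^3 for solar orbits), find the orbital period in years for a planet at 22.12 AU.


P = a^(3/2) = 22.12^1.5 = 104.0346

104.0346 years


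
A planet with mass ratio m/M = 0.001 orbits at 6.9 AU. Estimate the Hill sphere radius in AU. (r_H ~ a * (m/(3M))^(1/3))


r_H = a * (m/3M)^(1/3) = 6.9 * (0.001/3)^(1/3) = 0.4784

0.4784 AU


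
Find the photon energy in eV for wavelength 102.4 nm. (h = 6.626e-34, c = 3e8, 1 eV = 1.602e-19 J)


E = hc/lambda = 6.626e-34 * 3e8 / 1.024e-07 = 1.941e-18 J = 12.1174 eV

12.1174 eV


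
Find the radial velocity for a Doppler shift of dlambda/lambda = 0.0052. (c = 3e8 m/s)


v = (dlambda/lambda) * c = 0.0052 * 3e8 = 1.560e+06

1.560e+06 m/s


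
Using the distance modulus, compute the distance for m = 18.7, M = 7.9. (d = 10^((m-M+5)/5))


d = 10^((m - M + 5)/5) = 10^((18.7 - 7.9 + 5)/5) = 1445.4398

1445.4398 pc


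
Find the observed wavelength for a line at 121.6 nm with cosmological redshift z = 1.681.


lam_obs = lam_emit * (1 + z) = 121.6 * (1 + 1.681) = 326.0096

326.0096 nm


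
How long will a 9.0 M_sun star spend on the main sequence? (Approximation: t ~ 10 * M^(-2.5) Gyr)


t = 10 * M^(-2.5) = 10 * 9.0^(-2.5) = 0.0412

0.0412 Gyr


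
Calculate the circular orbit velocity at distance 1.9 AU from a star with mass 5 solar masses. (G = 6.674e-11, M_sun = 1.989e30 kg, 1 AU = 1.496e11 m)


v = sqrt(GM/r) = sqrt(6.674e-11 * 9.945e+30 / 2.842e+11) = 48322.8898

48322.8898 m/s


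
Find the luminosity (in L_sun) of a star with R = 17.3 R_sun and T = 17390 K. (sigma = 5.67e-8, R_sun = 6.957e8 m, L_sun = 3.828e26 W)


R = 17.3 * 6.957e8 m = 1.203561e+10 m. L = 4*pi*R^2*sigma*T^4 = 4*pi*(1.203561e+10)^2 * 5.67e-8 * 17390^4 = 9.439032119e+30 W. L/L_sun = 9.439032119e+30 / 3.828e26 = 24657.8686

24657.8686 L_sun


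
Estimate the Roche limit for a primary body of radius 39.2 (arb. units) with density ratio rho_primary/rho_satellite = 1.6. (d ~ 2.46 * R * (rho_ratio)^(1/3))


d_Roche = 2.46 * 39.2 * 1.6^(1/3) = 112.7876

112.7876


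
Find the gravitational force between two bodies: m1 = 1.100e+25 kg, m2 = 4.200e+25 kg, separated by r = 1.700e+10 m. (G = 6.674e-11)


F = G*m1*m2/r^2 = 6.674e-11 * 1.100e+25 * 4.200e+25 / (1.700e+10)^2 = 6.674e-11 * 4.620e+50 / 2.890e+20 = 1.067e+20

1.067e+20 N


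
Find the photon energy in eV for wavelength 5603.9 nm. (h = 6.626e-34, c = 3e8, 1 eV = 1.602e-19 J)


E = hc/lambda = 6.626e-34 * 3e8 / 5.604e-06 = 3.547e-20 J = 0.2214 eV

0.2214 eV


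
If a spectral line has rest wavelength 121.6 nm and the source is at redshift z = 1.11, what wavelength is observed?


lam_obs = lam_emit * (1 + z) = 121.6 * (1 + 1.11) = 256.576

256.576 nm


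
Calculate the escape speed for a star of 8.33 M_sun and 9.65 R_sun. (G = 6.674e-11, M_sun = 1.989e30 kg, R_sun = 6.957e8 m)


M = 8.33 * 1.989e30 kg = 1.656837e+31 kg; R = 9.65 * 6.957e8 m = 6.713505e+09 m. v_esc = sqrt(2GM/R) = sqrt(2 * 6.674e-11 * 1.656837e+31 / 6.713505e+09) = 573949.0388

573949.0388 m/s


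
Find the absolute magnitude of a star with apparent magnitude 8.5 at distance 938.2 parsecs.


M = m - 5*log10(d) + 5 = 8.5 - 5*log10(938.2) + 5 = -1.3615

-1.3615


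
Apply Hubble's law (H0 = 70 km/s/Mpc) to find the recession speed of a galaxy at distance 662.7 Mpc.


v = H0 * d = 70 * 662.7 = 46389.0

46389.0 km/s


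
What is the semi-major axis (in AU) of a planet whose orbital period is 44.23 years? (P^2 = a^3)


a = P^(2/3) = 44.23^(2/3) = 12.5068

12.5068 AU


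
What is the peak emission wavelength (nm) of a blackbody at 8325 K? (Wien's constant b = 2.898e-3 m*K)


lam_max = b / T = 2.898e-3 / 8325 = 3.481e-07 m = 348.1081 nm

348.1081 nm


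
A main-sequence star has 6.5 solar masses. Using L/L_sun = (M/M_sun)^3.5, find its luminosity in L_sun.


L/L_sun = (M/M_sun)^3.5 = 6.5^3.5 = 700.1591

700.1591 L_sun


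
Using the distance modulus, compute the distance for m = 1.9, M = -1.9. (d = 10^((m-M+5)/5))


d = 10^((m - M + 5)/5) = 10^((1.9 - -1.9 + 5)/5) = 57.544

57.544 pc


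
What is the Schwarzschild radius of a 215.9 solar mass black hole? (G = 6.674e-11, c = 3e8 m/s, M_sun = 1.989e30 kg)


M = 215.9 * 1.989e30 kg = 4.294251e+32 kg. rs = 2GM/c^2 = 2 * 6.674e-11 * 4.294251e+32 / (3e8)^2 = 636885.1372

636885.1372 m


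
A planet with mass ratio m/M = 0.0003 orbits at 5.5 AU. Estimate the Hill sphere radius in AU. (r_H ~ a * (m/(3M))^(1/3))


r_H = a * (m/3M)^(1/3) = 5.5 * (0.0003/3)^(1/3) = 0.2553

0.2553 AU


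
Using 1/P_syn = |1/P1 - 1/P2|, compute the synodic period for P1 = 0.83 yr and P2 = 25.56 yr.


1/P_syn = |1/P1 - 1/P2| = |1/0.83 - 1/25.56| => P_syn = 0.8579

0.8579 years


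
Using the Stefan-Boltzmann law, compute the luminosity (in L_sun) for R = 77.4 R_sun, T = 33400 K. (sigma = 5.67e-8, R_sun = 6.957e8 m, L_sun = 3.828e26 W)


R = 77.4 * 6.957e8 m = 5.384718e+10 m. L = 4*pi*R^2*sigma*T^4 = 4*pi*(5.384718e+10)^2 * 5.67e-8 * 33400^4 = 2.571015638e+33 W. L/L_sun = 2.571015638e+33 / 3.828e26 = 6.716e+06

6.716e+06 L_sun


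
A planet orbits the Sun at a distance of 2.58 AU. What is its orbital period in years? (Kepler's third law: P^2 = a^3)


P = a^(3/2) = 2.58^1.5 = 4.1441

4.1441 years


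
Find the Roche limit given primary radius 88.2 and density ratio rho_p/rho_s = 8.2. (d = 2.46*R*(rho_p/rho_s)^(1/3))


d_Roche = 2.46 * 88.2 * 8.2^(1/3) = 437.5305

437.5305


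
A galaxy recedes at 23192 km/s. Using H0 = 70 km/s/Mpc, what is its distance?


d = v / H0 = 23192 / 70 = 331.3143

331.3143 Mpc


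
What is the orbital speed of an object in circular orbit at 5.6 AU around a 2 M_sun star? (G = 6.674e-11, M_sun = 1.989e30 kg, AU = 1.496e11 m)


v = sqrt(GM/r) = sqrt(6.674e-11 * 3.978e+30 / 8.378e+11) = 17801.8723

17801.8723 m/s


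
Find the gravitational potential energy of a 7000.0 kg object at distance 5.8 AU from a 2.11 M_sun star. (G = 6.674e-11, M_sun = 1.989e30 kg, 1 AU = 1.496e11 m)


M = 2.11 * 1.989e30 kg = 4.19679e+30 kg; r = 5.8 AU * 1.496e11 m/AU = 8.6768e+11 m. U = -GM*m/r = -(6.674e-11 * 4.19679e+30 * 7000.0) / 8.6768e+11 = -2.260e+12

-2.260e+12 J


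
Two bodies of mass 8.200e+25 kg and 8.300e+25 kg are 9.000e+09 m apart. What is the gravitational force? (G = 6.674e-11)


F = G*m1*m2/r^2 = 6.674e-11 * 8.200e+25 * 8.300e+25 / (9.000e+09)^2 = 6.674e-11 * 6.806e+51 / 8.100e+19 = 5.608e+21

5.608e+21 N


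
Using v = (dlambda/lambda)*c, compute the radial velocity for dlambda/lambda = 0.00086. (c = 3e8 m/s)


v = (dlambda/lambda) * c = 0.00086 * 3e8 = 258000.0

258000.0 m/s


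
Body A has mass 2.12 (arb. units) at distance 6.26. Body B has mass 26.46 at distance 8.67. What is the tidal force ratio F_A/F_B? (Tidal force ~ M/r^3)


Ratio = (M1/r1^3) / (M2/r2^3) = (2.12/6.26^3) / (26.46/8.67^3) = 0.2129

0.2129


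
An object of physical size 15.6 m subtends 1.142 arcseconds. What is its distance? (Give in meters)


D = size / theta_rad, theta_rad = 1.142 * pi/(180*3600) = 5.537e-06, D = 2.818e+06

2.818e+06 m


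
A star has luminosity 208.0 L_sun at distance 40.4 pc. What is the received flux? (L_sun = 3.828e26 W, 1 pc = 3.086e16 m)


F = L / (4*pi*d^2) = 7.962e+28 / (4*pi*(1.247e+18)^2) = 4.076e-09

4.076e-09 W/m^2


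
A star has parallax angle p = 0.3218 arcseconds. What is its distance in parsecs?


d = 1/p = 1/0.3218 = 3.1075

3.1075 pc


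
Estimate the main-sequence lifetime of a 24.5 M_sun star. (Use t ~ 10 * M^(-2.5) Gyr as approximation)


t = 10 * M^(-2.5) = 10 * 24.5^(-2.5) = 0.0034

0.0034 Gyr


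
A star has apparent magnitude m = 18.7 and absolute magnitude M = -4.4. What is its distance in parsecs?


d = 10^((m - M + 5)/5) = 10^((18.7 - -4.4 + 5)/5) = 416869.3835

416869.3835 pc


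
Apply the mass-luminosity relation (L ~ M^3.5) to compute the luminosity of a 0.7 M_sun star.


L/L_sun = (M/M_sun)^3.5 = 0.7^3.5 = 0.287

0.287 L_sun


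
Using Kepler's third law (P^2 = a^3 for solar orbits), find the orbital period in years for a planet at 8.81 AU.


P = a^(3/2) = 8.81^1.5 = 26.1495

26.1495 years


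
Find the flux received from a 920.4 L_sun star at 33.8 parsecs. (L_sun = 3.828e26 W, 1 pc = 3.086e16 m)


F = L / (4*pi*d^2) = 3.523e+29 / (4*pi*(1.043e+18)^2) = 2.577e-08

2.577e-08 W/m^2


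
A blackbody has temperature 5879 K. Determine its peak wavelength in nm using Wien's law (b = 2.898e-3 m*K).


lam_max = b / T = 2.898e-3 / 5879 = 4.929e-07 m = 492.941 nm

492.941 nm


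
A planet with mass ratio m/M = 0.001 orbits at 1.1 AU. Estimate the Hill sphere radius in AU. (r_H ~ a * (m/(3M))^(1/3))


r_H = a * (m/3M)^(1/3) = 1.1 * (0.001/3)^(1/3) = 0.0763

0.0763 AU


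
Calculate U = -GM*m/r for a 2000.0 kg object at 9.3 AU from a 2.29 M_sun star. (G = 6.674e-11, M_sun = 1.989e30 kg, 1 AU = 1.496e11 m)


M = 2.29 * 1.989e30 kg = 4.55481e+30 kg; r = 9.3 AU * 1.496e11 m/AU = 1.39128e+12 m. U = -GM*m/r = -(6.674e-11 * 4.55481e+30 * 2000.0) / 1.39128e+12 = -4.370e+11

-4.370e+11 J


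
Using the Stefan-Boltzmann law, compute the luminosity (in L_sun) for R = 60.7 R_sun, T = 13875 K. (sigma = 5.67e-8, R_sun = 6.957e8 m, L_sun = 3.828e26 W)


R = 60.7 * 6.957e8 m = 4.222899e+10 m. L = 4*pi*R^2*sigma*T^4 = 4*pi*(4.222899e+10)^2 * 5.67e-8 * 13875^4 = 4.709190714e+31 W. L/L_sun = 4.709190714e+31 / 3.828e26 = 123019.6111

123019.6111 L_sun


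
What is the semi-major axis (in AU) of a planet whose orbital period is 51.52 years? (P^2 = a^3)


a = P^(2/3) = 51.52^(2/3) = 13.8458

13.8458 AU


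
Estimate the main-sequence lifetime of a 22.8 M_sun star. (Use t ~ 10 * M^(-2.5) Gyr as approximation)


t = 10 * M^(-2.5) = 10 * 22.8^(-2.5) = 0.004

0.004 Gyr


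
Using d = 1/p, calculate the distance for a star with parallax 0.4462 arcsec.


d = 1/p = 1/0.4462 = 2.2411

2.2411 pc


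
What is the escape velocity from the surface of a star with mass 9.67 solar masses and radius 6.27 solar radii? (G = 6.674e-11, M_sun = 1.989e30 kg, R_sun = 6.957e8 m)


M = 9.67 * 1.989e30 kg = 1.923363e+31 kg; R = 6.27 * 6.957e8 m = 4.362039e+09 m. v_esc = sqrt(2GM/R) = sqrt(2 * 6.674e-11 * 1.923363e+31 / 4.362039e+09) = 767174.1406

767174.1406 m/s


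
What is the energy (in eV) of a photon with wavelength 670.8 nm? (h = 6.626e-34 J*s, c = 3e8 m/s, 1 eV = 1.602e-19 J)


E = hc/lambda = 6.626e-34 * 3e8 / 6.708e-07 = 2.963e-19 J = 1.8498 eV

1.8498 eV


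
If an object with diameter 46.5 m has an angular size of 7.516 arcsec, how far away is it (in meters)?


D = size / theta_rad, theta_rad = 7.516 * pi/(180*3600) = 3.644e-05, D = 1.276e+06

1.276e+06 m


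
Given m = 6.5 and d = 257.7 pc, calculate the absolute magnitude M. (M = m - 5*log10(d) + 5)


M = m - 5*log10(d) + 5 = 6.5 - 5*log10(257.7) + 5 = -0.5556

-0.5556


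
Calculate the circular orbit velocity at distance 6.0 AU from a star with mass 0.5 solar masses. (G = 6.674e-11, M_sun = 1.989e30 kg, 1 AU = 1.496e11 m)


v = sqrt(GM/r) = sqrt(6.674e-11 * 9.945e+29 / 8.976e+11) = 8599.1213

8599.1213 m/s


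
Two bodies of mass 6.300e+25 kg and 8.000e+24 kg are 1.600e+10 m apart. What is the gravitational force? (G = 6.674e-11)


F = G*m1*m2/r^2 = 6.674e-11 * 6.300e+25 * 8.000e+24 / (1.600e+10)^2 = 6.674e-11 * 5.040e+50 / 2.560e+20 = 1.314e+20

1.314e+20 N


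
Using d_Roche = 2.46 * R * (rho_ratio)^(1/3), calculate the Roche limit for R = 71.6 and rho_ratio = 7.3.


d_Roche = 2.46 * 71.6 * 7.3^(1/3) = 341.6822

341.6822


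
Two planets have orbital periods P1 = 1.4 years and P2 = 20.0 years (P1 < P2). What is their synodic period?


1/P_syn = |1/P1 - 1/P2| = |1/1.4 - 1/20.0| => P_syn = 1.5054

1.5054 years


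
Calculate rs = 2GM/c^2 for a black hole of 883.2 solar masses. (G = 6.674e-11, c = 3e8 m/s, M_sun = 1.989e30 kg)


M = 883.2 * 1.989e30 kg = 1.7566848e+33 kg. rs = 2GM/c^2 = 2 * 6.674e-11 * 1.7566848e+33 / (3e8)^2 = 2.605e+06

2.605e+06 m


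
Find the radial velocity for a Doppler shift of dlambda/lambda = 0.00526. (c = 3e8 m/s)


v = (dlambda/lambda) * c = 0.00526 * 3e8 = 1.578e+06

1.578e+06 m/s


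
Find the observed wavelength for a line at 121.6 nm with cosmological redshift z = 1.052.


lam_obs = lam_emit * (1 + z) = 121.6 * (1 + 1.052) = 249.5232

249.5232 nm


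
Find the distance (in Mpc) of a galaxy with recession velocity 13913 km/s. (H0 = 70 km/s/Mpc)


d = v / H0 = 13913 / 70 = 198.7571

198.7571 Mpc


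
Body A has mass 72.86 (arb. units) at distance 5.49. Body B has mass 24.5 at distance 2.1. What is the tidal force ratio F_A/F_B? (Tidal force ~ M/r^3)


Ratio = (M1/r1^3) / (M2/r2^3) = (72.86/5.49^3) / (24.5/2.1^3) = 0.1664

0.1664


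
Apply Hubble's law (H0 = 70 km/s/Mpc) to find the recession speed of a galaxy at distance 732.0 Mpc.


v = H0 * d = 70 * 732.0 = 51240.0

51240.0 km/s


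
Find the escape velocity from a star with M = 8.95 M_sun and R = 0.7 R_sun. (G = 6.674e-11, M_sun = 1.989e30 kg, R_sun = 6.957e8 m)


M = 8.95 * 1.989e30 kg = 1.780155e+31 kg; R = 0.7 * 6.957e8 m = 4.8699e+08 m. v_esc = sqrt(2GM/R) = sqrt(2 * 6.674e-11 * 1.780155e+31 / 4.8699e+08) = 2.209e+06

2.209e+06 m/s


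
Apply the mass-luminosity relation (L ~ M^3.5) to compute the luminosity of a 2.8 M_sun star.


L/L_sun = (M/M_sun)^3.5 = 2.8^3.5 = 36.7327

36.7327 L_sun


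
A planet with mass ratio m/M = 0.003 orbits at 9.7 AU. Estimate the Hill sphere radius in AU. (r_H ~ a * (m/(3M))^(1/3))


r_H = a * (m/3M)^(1/3) = 9.7 * (0.003/3)^(1/3) = 0.97

0.97 AU


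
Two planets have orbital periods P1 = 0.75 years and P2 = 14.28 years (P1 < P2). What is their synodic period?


1/P_syn = |1/P1 - 1/P2| = |1/0.75 - 1/14.28| => P_syn = 0.7916

0.7916 years


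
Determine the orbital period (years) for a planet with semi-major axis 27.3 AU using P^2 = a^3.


P = a^(3/2) = 27.3^1.5 = 142.6409

142.6409 years


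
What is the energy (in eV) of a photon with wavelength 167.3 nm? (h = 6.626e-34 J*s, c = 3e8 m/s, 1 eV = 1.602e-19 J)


E = hc/lambda = 6.626e-34 * 3e8 / 1.673e-07 = 1.188e-18 J = 7.4168 eV

7.4168 eV


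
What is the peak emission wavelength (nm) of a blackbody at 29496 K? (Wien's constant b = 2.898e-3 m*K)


lam_max = b / T = 2.898e-3 / 29496 = 9.825e-08 m = 98.2506 nm

98.2506 nm


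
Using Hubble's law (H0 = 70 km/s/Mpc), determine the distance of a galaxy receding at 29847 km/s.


d = v / H0 = 29847 / 70 = 426.3857

426.3857 Mpc


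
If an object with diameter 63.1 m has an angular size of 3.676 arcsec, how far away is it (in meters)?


D = size / theta_rad, theta_rad = 3.676 * pi/(180*3600) = 1.782e-05, D = 3.541e+06

3.541e+06 m


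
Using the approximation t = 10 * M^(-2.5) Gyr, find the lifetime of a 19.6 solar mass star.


t = 10 * M^(-2.5) = 10 * 19.6^(-2.5) = 0.0059

0.0059 Gyr


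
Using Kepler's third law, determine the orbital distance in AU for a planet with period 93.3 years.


a = P^(2/3) = 93.3^(2/3) = 20.571

20.571 AU


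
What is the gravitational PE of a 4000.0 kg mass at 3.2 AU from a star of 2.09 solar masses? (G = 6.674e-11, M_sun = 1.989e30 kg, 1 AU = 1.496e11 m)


M = 2.09 * 1.989e30 kg = 4.15701e+30 kg; r = 3.2 AU * 1.496e11 m/AU = 4.7872e+11 m. U = -GM*m/r = -(6.674e-11 * 4.15701e+30 * 4000.0) / 4.7872e+11 = -2.318e+12

-2.318e+12 J


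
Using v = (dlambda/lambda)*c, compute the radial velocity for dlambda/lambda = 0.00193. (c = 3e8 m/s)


v = (dlambda/lambda) * c = 0.00193 * 3e8 = 579000.0

579000.0 m/s


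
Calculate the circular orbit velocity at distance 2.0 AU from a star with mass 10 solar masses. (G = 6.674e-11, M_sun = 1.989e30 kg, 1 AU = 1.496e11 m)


v = sqrt(GM/r) = sqrt(6.674e-11 * 1.989e+31 / 2.992e+11) = 66608.5068

66608.5068 m/s


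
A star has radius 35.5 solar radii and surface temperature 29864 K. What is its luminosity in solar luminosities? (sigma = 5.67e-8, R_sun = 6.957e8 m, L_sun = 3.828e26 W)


R = 35.5 * 6.957e8 m = 2.469735e+10 m. L = 4*pi*R^2*sigma*T^4 = 4*pi*(2.469735e+10)^2 * 5.67e-8 * 29864^4 = 3.456889866e+32 W. L/L_sun = 3.456889866e+32 / 3.828e26 = 903053.7789

903053.7789 L_sun


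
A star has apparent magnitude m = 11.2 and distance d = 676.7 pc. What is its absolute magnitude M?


M = m - 5*log10(d) + 5 = 11.2 - 5*log10(676.7) + 5 = 2.048

2.048


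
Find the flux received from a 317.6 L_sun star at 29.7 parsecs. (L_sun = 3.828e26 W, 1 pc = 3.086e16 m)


F = L / (4*pi*d^2) = 1.216e+29 / (4*pi*(9.165e+17)^2) = 1.152e-08

1.152e-08 W/m^2


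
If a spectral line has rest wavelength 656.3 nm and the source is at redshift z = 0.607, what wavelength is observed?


lam_obs = lam_emit * (1 + z) = 656.3 * (1 + 0.607) = 1054.6741

1054.6741 nm


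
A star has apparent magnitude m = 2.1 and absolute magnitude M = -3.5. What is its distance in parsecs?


d = 10^((m - M + 5)/5) = 10^((2.1 - -3.5 + 5)/5) = 131.8257

131.8257 pc


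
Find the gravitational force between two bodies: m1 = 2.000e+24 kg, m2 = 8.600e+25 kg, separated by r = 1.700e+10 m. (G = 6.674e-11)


F = G*m1*m2/r^2 = 6.674e-11 * 2.000e+24 * 8.600e+25 / (1.700e+10)^2 = 6.674e-11 * 1.720e+50 / 2.890e+20 = 3.972e+19

3.972e+19 N


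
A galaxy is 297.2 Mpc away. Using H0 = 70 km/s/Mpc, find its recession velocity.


v = H0 * d = 70 * 297.2 = 20804.0

20804.0 km/s


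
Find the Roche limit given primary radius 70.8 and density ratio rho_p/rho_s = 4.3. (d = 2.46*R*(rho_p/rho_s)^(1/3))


d_Roche = 2.46 * 70.8 * 4.3^(1/3) = 283.2204

283.2204


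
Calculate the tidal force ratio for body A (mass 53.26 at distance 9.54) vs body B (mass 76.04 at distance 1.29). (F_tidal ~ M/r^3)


Ratio = (M1/r1^3) / (M2/r2^3) = (53.26/9.54^3) / (76.04/1.29^3) = 0.0017

0.0017


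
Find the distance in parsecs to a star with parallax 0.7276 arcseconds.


d = 1/p = 1/0.7276 = 1.3744

1.3744 pc


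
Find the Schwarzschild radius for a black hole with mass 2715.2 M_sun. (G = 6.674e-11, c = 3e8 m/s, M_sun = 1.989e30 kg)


M = 2715.2 * 1.989e30 kg = 5.4005328e+33 kg. rs = 2GM/c^2 = 2 * 6.674e-11 * 5.4005328e+33 / (3e8)^2 = 8.010e+06

8.010e+06 m


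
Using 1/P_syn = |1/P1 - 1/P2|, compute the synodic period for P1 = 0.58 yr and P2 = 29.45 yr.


1/P_syn = |1/P1 - 1/P2| = |1/0.58 - 1/29.45| => P_syn = 0.5917

0.5917 years


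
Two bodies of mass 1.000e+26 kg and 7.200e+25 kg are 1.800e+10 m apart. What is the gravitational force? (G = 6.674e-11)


F = G*m1*m2/r^2 = 6.674e-11 * 1.000e+26 * 7.200e+25 / (1.800e+10)^2 = 6.674e-11 * 7.200e+51 / 3.240e+20 = 1.483e+21

1.483e+21 N


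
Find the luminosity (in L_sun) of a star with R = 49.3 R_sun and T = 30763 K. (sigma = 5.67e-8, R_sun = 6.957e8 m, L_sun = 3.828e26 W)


R = 49.3 * 6.957e8 m = 3.429801e+10 m. L = 4*pi*R^2*sigma*T^4 = 4*pi*(3.429801e+10)^2 * 5.67e-8 * 30763^4 = 7.506638642e+32 W. L/L_sun = 7.506638642e+32 / 3.828e26 = 1.961e+06

1.961e+06 L_sun


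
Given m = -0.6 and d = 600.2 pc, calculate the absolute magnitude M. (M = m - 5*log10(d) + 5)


M = m - 5*log10(d) + 5 = -0.6 - 5*log10(600.2) + 5 = -9.4915

-9.4915


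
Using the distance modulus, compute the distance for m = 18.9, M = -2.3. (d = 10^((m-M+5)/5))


d = 10^((m - M + 5)/5) = 10^((18.9 - -2.3 + 5)/5) = 173780.0829

173780.0829 pc


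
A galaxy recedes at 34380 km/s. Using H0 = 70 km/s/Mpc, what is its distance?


d = v / H0 = 34380 / 70 = 491.1429

491.1429 Mpc


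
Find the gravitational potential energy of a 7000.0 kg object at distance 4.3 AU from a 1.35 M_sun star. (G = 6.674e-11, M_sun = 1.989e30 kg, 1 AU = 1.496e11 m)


M = 1.35 * 1.989e30 kg = 2.68515e+30 kg; r = 4.3 AU * 1.496e11 m/AU = 6.4328e+11 m. U = -GM*m/r = -(6.674e-11 * 2.68515e+30 * 7000.0) / 6.4328e+11 = -1.950e+12

-1.950e+12 J


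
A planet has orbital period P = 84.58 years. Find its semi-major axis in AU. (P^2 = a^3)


a = P^(2/3) = 84.58^(2/3) = 19.2684

19.2684 AU


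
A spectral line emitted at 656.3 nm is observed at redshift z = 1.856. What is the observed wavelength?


lam_obs = lam_emit * (1 + z) = 656.3 * (1 + 1.856) = 1874.3928

1874.3928 nm


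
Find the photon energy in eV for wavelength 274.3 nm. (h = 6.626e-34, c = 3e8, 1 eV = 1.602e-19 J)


E = hc/lambda = 6.626e-34 * 3e8 / 2.743e-07 = 7.247e-19 J = 4.5236 eV

4.5236 eV


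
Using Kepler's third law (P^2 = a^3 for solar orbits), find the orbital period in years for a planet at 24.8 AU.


P = a^(3/2) = 24.8^1.5 = 123.503

123.503 years


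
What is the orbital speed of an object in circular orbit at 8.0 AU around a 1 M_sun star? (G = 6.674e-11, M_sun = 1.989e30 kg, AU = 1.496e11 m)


v = sqrt(GM/r) = sqrt(6.674e-11 * 1.989e+30 / 1.197e+12) = 10531.7297

10531.7297 m/s


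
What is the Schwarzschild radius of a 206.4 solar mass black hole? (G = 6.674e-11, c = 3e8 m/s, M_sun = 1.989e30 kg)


M = 206.4 * 1.989e30 kg = 4.105296e+32 kg. rs = 2GM/c^2 = 2 * 6.674e-11 * 4.105296e+32 / (3e8)^2 = 608861.0112

608861.0112 m


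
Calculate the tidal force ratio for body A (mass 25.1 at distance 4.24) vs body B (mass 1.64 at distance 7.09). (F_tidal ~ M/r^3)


Ratio = (M1/r1^3) / (M2/r2^3) = (25.1/4.24^3) / (1.64/7.09^3) = 71.5601

71.5601


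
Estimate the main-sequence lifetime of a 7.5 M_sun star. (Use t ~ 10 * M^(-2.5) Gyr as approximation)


t = 10 * M^(-2.5) = 10 * 7.5^(-2.5) = 0.0649

0.0649 Gyr


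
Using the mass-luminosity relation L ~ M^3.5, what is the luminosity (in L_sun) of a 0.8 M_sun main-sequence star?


L/L_sun = (M/M_sun)^3.5 = 0.8^3.5 = 0.4579

0.4579 L_sun


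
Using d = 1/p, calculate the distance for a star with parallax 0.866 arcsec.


d = 1/p = 1/0.866 = 1.1547

1.1547 pc


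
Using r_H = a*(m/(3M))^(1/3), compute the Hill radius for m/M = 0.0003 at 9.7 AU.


r_H = a * (m/3M)^(1/3) = 9.7 * (0.0003/3)^(1/3) = 0.4502

0.4502 AU


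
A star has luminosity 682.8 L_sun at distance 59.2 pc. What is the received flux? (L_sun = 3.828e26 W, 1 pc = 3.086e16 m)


F = L / (4*pi*d^2) = 2.614e+29 / (4*pi*(1.827e+18)^2) = 6.232e-09

6.232e-09 W/m^2


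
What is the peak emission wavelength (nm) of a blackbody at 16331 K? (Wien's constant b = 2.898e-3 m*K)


lam_max = b / T = 2.898e-3 / 16331 = 1.775e-07 m = 177.4539 nm

177.4539 nm


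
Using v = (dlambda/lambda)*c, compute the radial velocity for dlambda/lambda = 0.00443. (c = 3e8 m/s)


v = (dlambda/lambda) * c = 0.00443 * 3e8 = 1.329e+06

1.329e+06 m/s


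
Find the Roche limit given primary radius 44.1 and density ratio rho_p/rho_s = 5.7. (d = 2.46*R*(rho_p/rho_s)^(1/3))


d_Roche = 2.46 * 44.1 * 5.7^(1/3) = 193.7903

193.7903


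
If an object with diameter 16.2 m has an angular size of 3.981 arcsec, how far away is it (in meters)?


D = size / theta_rad, theta_rad = 3.981 * pi/(180*3600) = 1.930e-05, D = 839359.4226

839359.4226 m


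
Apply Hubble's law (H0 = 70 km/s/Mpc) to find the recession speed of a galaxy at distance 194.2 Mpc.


v = H0 * d = 70 * 194.2 = 13594.0

13594.0 km/s


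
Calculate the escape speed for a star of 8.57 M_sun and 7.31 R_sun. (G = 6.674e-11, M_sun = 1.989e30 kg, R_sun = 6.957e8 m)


M = 8.57 * 1.989e30 kg = 1.704573e+31 kg; R = 7.31 * 6.957e8 m = 5.085567e+09 m. v_esc = sqrt(2GM/R) = sqrt(2 * 6.674e-11 * 1.704573e+31 / 5.085567e+09) = 668876.9211

668876.9211 m/s


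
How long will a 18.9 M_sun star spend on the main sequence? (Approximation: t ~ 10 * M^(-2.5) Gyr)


t = 10 * M^(-2.5) = 10 * 18.9^(-2.5) = 0.0064

0.0064 Gyr


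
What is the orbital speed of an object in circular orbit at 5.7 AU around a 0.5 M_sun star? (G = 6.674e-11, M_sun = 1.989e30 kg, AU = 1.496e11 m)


v = sqrt(GM/r) = sqrt(6.674e-11 * 9.945e+29 / 8.527e+11) = 8822.5123

8822.5123 m/s


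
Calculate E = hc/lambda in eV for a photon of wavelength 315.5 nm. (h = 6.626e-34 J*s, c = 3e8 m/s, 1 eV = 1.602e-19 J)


E = hc/lambda = 6.626e-34 * 3e8 / 3.155e-07 = 6.300e-19 J = 3.9329 eV

3.9329 eV


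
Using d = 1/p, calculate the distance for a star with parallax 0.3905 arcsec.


d = 1/p = 1/0.3905 = 2.5608

2.5608 pc


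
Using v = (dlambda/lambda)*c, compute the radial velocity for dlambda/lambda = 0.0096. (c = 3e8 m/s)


v = (dlambda/lambda) * c = 0.0096 * 3e8 = 2.880e+06

2.880e+06 m/s


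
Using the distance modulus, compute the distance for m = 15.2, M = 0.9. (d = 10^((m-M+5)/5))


d = 10^((m - M + 5)/5) = 10^((15.2 - 0.9 + 5)/5) = 7244.3596

7244.3596 pc


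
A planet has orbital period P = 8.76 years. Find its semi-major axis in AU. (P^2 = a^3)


a = P^(2/3) = 8.76^(2/3) = 4.2495

4.2495 AU


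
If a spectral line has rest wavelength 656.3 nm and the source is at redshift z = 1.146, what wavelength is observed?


lam_obs = lam_emit * (1 + z) = 656.3 * (1 + 1.146) = 1408.4198

1408.4198 nm


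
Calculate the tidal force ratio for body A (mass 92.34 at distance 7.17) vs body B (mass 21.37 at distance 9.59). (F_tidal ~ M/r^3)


Ratio = (M1/r1^3) / (M2/r2^3) = (92.34/7.17^3) / (21.37/9.59^3) = 10.3391

10.3391


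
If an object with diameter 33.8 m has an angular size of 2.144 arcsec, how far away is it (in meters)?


D = size / theta_rad, theta_rad = 2.144 * pi/(180*3600) = 1.039e-05, D = 3.252e+06

3.252e+06 m


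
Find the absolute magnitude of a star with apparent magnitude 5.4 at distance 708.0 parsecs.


M = m - 5*log10(d) + 5 = 5.4 - 5*log10(708.0) + 5 = -3.8502

-3.8502


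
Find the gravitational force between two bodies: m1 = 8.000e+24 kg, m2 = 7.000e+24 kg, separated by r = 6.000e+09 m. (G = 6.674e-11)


F = G*m1*m2/r^2 = 6.674e-11 * 8.000e+24 * 7.000e+24 / (6.000e+09)^2 = 6.674e-11 * 5.600e+49 / 3.600e+19 = 1.038e+20

1.038e+20 N


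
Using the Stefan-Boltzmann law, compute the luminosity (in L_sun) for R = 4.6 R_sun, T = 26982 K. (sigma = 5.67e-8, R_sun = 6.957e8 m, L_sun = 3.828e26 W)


R = 4.6 * 6.957e8 m = 3.20022e+09 m. L = 4*pi*R^2*sigma*T^4 = 4*pi*(3.20022e+09)^2 * 5.67e-8 * 26982^4 = 3.867667622e+30 W. L/L_sun = 3.867667622e+30 / 3.828e26 = 10103.6249

10103.6249 L_sun


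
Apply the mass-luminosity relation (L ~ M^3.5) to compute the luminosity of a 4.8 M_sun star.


L/L_sun = (M/M_sun)^3.5 = 4.8^3.5 = 242.2949

242.2949 L_sun


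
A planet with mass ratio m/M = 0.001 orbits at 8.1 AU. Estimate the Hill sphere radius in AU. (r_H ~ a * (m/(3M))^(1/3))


r_H = a * (m/3M)^(1/3) = 8.1 * (0.001/3)^(1/3) = 0.5616

0.5616 AU


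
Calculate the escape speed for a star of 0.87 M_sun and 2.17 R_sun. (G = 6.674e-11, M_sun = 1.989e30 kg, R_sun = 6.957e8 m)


M = 0.87 * 1.989e30 kg = 1.73043e+30 kg; R = 2.17 * 6.957e8 m = 1.509669e+09 m. v_esc = sqrt(2GM/R) = sqrt(2 * 6.674e-11 * 1.73043e+30 / 1.509669e+09) = 391150.8229

391150.8229 m/s


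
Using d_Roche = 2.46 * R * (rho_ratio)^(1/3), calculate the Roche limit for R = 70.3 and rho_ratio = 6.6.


d_Roche = 2.46 * 70.3 * 6.6^(1/3) = 324.3932

324.3932


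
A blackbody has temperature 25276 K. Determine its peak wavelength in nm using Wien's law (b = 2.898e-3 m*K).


lam_max = b / T = 2.898e-3 / 25276 = 1.147e-07 m = 114.6542 nm

114.6542 nm


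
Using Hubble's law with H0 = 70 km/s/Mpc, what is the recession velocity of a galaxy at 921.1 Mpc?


v = H0 * d = 70 * 921.1 = 64477.0

64477.0 km/s


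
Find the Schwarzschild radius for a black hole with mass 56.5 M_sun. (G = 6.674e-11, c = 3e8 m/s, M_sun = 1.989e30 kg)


M = 56.5 * 1.989e30 kg = 1.123785e+32 kg. rs = 2GM/c^2 = 2 * 6.674e-11 * 1.123785e+32 / (3e8)^2 = 166669.802

166669.802 m


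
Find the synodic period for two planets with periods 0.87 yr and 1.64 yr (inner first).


1/P_syn = |1/P1 - 1/P2| = |1/0.87 - 1/1.64| => P_syn = 1.853

1.853 years


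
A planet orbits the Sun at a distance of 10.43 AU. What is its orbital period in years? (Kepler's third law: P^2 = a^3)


P = a^(3/2) = 10.43^1.5 = 33.6842

33.6842 years


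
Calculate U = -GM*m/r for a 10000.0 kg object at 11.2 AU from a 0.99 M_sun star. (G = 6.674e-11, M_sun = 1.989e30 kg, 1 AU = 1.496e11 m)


M = 0.99 * 1.989e30 kg = 1.96911e+30 kg; r = 11.2 AU * 1.496e11 m/AU = 1.67552e+12 m. U = -GM*m/r = -(6.674e-11 * 1.96911e+30 * 10000.0) / 1.67552e+12 = -7.843e+11

-7.843e+11 J


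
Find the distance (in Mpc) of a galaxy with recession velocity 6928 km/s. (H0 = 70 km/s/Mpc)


d = v / H0 = 6928 / 70 = 98.9714

98.9714 Mpc


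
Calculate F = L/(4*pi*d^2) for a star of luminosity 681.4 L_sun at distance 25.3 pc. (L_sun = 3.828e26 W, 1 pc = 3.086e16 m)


F = L / (4*pi*d^2) = 2.608e+29 / (4*pi*(7.808e+17)^2) = 3.405e-08

3.405e-08 W/m^2


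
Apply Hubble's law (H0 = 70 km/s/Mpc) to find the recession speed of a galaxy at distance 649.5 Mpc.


v = H0 * d = 70 * 649.5 = 45465.0

45465.0 km/s


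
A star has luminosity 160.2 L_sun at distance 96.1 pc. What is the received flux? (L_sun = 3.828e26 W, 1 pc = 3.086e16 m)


F = L / (4*pi*d^2) = 6.132e+28 / (4*pi*(2.966e+18)^2) = 5.549e-10

5.549e-10 W/m^2


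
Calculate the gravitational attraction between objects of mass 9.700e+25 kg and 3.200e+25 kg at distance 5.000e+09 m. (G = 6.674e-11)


F = G*m1*m2/r^2 = 6.674e-11 * 9.700e+25 * 3.200e+25 / (5.000e+09)^2 = 6.674e-11 * 3.104e+51 / 2.500e+19 = 8.286e+21

8.286e+21 N


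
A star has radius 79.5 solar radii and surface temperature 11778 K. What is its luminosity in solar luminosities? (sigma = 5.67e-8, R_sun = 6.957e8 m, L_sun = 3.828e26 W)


R = 79.5 * 6.957e8 m = 5.530815e+10 m. L = 4*pi*R^2*sigma*T^4 = 4*pi*(5.530815e+10)^2 * 5.67e-8 * 11778^4 = 4.194279684e+31 W. L/L_sun = 4.194279684e+31 / 3.828e26 = 109568.4348

109568.4348 L_sun


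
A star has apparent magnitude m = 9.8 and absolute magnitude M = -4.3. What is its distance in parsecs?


d = 10^((m - M + 5)/5) = 10^((9.8 - -4.3 + 5)/5) = 6606.9345

6606.9345 pc


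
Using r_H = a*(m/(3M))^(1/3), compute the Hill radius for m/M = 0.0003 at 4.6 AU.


r_H = a * (m/3M)^(1/3) = 4.6 * (0.0003/3)^(1/3) = 0.2135

0.2135 AU


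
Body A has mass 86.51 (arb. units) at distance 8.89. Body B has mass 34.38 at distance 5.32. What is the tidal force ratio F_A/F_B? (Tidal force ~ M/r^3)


Ratio = (M1/r1^3) / (M2/r2^3) = (86.51/8.89^3) / (34.38/5.32^3) = 0.5392

0.5392


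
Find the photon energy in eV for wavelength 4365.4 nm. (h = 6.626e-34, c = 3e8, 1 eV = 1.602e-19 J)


E = hc/lambda = 6.626e-34 * 3e8 / 4.365e-06 = 4.554e-20 J = 0.2842 eV

0.2842 eV


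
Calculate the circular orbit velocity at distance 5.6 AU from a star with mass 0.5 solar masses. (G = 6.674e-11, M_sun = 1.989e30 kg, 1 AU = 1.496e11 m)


v = sqrt(GM/r) = sqrt(6.674e-11 * 9.945e+29 / 8.378e+11) = 8900.9361

8900.9361 m/s


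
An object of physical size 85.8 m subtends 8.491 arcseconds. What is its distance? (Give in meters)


D = size / theta_rad, theta_rad = 8.491 * pi/(180*3600) = 4.117e-05, D = 2.084e+06

2.084e+06 m


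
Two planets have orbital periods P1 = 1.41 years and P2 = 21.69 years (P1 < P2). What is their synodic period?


1/P_syn = |1/P1 - 1/P2| = |1/1.41 - 1/21.69| => P_syn = 1.508

1.508 years


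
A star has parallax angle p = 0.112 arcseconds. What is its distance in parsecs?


d = 1/p = 1/0.112 = 8.9286

8.9286 pc


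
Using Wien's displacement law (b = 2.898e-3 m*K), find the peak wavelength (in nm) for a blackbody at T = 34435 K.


lam_max = b / T = 2.898e-3 / 34435 = 8.416e-08 m = 84.1586 nm

84.1586 nm


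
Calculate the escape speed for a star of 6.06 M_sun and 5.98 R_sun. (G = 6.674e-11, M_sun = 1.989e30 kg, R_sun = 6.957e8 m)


M = 6.06 * 1.989e30 kg = 1.205334e+31 kg; R = 5.98 * 6.957e8 m = 4.160286e+09 m. v_esc = sqrt(2GM/R) = sqrt(2 * 6.674e-11 * 1.205334e+31 / 4.160286e+09) = 621870.863

621870.863 m/s


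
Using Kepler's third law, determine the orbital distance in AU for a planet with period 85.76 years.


a = P^(2/3) = 85.76^(2/3) = 19.4472

19.4472 AU


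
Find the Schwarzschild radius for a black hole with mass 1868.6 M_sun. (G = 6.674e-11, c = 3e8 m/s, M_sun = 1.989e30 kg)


M = 1868.6 * 1.989e30 kg = 3.7166454e+33 kg. rs = 2GM/c^2 = 2 * 6.674e-11 * 3.7166454e+33 / (3e8)^2 = 5.512e+06

5.512e+06 m


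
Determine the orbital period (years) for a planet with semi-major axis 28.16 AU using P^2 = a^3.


P = a^(3/2) = 28.16^1.5 = 149.4338

149.4338 years


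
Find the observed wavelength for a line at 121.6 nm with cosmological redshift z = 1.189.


lam_obs = lam_emit * (1 + z) = 121.6 * (1 + 1.189) = 266.1824

266.1824 nm


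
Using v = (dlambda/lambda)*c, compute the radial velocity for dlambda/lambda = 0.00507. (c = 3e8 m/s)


v = (dlambda/lambda) * c = 0.00507 * 3e8 = 1.521e+06

1.521e+06 m/s


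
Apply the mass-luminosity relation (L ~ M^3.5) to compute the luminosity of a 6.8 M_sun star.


L/L_sun = (M/M_sun)^3.5 = 6.8^3.5 = 819.9383

819.9383 L_sun


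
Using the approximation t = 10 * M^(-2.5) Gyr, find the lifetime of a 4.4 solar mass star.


t = 10 * M^(-2.5) = 10 * 4.4^(-2.5) = 0.2462

0.2462 Gyr


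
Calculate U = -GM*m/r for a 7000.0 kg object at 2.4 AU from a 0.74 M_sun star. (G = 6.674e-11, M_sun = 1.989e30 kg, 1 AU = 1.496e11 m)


M = 0.74 * 1.989e30 kg = 1.47186e+30 kg; r = 2.4 AU * 1.496e11 m/AU = 3.5904e+11 m. U = -GM*m/r = -(6.674e-11 * 1.47186e+30 * 7000.0) / 3.5904e+11 = -1.915e+12

-1.915e+12 J


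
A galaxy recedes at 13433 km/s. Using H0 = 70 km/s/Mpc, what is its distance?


d = v / H0 = 13433 / 70 = 191.9

191.9 Mpc


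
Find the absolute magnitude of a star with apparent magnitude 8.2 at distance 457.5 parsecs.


M = m - 5*log10(d) + 5 = 8.2 - 5*log10(457.5) + 5 = -0.102

-0.102


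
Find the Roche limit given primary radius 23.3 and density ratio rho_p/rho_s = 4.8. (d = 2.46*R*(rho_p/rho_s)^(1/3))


d_Roche = 2.46 * 23.3 * 4.8^(1/3) = 96.6877

96.6877


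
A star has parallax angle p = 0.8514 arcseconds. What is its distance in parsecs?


d = 1/p = 1/0.8514 = 1.1745

1.1745 pc


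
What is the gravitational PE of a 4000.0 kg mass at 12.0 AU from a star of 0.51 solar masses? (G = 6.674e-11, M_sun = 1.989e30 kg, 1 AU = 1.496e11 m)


M = 0.51 * 1.989e30 kg = 1.01439e+30 kg; r = 12.0 AU * 1.496e11 m/AU = 1.7952e+12 m. U = -GM*m/r = -(6.674e-11 * 1.01439e+30 * 4000.0) / 1.7952e+12 = -1.508e+11

-1.508e+11 J


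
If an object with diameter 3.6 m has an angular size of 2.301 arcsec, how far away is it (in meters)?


D = size / theta_rad, theta_rad = 2.301 * pi/(180*3600) = 1.116e-05, D = 322708.9537

322708.9537 m


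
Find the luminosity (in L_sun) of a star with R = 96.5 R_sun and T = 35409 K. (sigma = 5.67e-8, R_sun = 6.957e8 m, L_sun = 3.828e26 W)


R = 96.5 * 6.957e8 m = 6.713505e+10 m. L = 4*pi*R^2*sigma*T^4 = 4*pi*(6.713505e+10)^2 * 5.67e-8 * 35409^4 = 5.048312186e+33 W. L/L_sun = 5.048312186e+33 / 3.828e26 = 1.319e+07

1.319e+07 L_sun


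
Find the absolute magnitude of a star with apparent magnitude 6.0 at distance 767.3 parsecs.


M = m - 5*log10(d) + 5 = 6.0 - 5*log10(767.3) + 5 = -3.4248

-3.4248


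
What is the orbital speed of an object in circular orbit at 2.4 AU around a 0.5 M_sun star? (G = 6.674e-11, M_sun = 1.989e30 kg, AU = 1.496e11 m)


v = sqrt(GM/r) = sqrt(6.674e-11 * 9.945e+29 / 3.590e+11) = 13596.4045

13596.4045 m/s
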